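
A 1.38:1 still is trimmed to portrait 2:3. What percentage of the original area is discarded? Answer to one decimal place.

The height stays; only width is cut (since portrait 2:3 is narrower than 1.38:1).
Area ratio = (0.667)/(1.380) = 48.31%; the remaining 51.69% is cropped out.

51.7%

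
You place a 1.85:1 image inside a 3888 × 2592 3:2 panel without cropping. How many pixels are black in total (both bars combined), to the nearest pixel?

1906591 pixels

Since 1.850 > 1.500, the image is width-limited.
Content height = 3888 / 1.850 ≈ 2101.6216 px.
2592 − 2101.6216 = 490.3784 px of bars.
That's 490.3784 × 3888 ≈ 1906591 black pixels.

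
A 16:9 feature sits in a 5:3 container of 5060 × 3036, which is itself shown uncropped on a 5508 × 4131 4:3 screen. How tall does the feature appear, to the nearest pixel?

3098 px

First fit — 16:9 into 5060×3036 spans the width: 5060.00 × 2846.25.
Second fit — the 5:3 canvas into 5508×4131 spans the width: 5508.00 × 3304.80 (×1.0885 from 5060×3036).
Applying the same ×1.0885: 2846.25 → 3098.25.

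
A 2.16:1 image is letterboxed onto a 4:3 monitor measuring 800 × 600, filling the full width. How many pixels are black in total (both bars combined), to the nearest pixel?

That makes the image 370.3704 px tall (800 / 2.160).
600 − 370.3704 = 229.6296 px of bars.
Bar area = 229.6296 × 800 ≈ 183704 px.

183704 pixels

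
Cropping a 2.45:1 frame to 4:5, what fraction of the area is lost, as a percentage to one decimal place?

4:5 is narrower than 2.45:1, so the crop keeps the full height and trims the width.
Fraction kept = (0.800)/(2.450) ≈ 32.65%, so 67.35% is lost.

67.3%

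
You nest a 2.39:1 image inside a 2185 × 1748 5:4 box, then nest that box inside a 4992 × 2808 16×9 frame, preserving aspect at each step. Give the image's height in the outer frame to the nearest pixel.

Inside the 2185×1748 canvas the image is width-limited at 2185.00 × 914.23.
The 5:4 canvas is height-limited in 4992×2808, giving 3510.00 × 2808.00; scale factor 1.6064.
The image scales with it: height 914.23 × 1.6064 ≈ 1468.62.

1469 px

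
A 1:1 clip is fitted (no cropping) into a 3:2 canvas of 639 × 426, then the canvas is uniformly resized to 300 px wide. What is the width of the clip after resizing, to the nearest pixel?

200 px

In the 639×426 frame the clip fills the height: width = 426 × 1/1 ≈ 426.00 px.
The frame scales by 300/639 = 0.4695; 426.00 × 0.4695 ≈ 200.00 px.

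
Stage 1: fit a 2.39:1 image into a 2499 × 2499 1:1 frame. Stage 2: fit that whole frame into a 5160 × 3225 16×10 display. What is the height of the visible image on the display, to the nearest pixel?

2.39:1 in 2499×2499: fills the width, so the image is 2499.00 × 1045.61.
1:1 in 5160×3225: fills the height, so the intermediate becomes 3225.00 × 3225.00 — a scale of ×1.2905.
So the image's height is 1045.61 × 1.2905 ≈ 1349.37.

1349 px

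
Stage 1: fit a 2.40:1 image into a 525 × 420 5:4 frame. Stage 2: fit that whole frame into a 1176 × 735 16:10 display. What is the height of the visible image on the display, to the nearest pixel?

383 px

2.40:1 in 525×420: fills the width, so the image is 525.00 × 218.75.
5:4 in 1176×735: fills the height, so the intermediate becomes 918.75 × 735.00 — a scale of ×1.7500.
The image scales with it: height 218.75 × 1.7500 ≈ 382.81.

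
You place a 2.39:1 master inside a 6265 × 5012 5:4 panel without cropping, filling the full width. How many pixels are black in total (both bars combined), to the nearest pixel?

14977492 pixels

The master is 6265 / 2.390 ≈ 2621.3389 px tall.
5012 − 2621.3389 = 2390.6611 px of bars.
Across the 6265-px span: 2390.6611 × 6265 ≈ 14977492 px.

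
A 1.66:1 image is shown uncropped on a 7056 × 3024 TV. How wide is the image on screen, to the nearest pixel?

5020 px

Since 1.660 < 2.333, the image is height-limited.
Content width = 3024 × 1.660 ≈ 5019.84 px.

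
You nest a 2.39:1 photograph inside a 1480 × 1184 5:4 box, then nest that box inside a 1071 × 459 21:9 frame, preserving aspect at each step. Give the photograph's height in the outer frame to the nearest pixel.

240 px

2.39:1 in 1480×1184: fills the width, so the photograph is 1480.00 × 619.25.
The 5:4 canvas is height-limited in 1071×459, giving 573.75 × 459.00; scale factor 0.3877.
Applying the same ×0.3877: 619.25 → 240.06.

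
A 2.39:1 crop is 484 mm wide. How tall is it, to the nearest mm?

At 2.39:1, 484 / 2.390 ≈ 202.51.

203 mm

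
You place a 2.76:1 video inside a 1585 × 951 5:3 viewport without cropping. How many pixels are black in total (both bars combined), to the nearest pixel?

2.76:1 is wider than 5:3, so it spans the full width.
That makes the image 574.2754 px tall (1585 / 2.760).
951 − 574.2754 = 376.7246 px of bars.
Across the 1585-px span: 376.7246 × 1585 ≈ 597109 px.

597109 pixels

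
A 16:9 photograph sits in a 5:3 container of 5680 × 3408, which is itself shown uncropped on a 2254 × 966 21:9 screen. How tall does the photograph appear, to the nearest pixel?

906 px

First fit — 16:9 into 5680×3408 spans the width: 5680.00 × 3195.00.
The 5:3 canvas is height-limited in 2254×966, giving 1610.00 × 966.00; scale factor 0.2835.
The photograph scales with it: height 3195.00 × 0.2835 ≈ 905.62.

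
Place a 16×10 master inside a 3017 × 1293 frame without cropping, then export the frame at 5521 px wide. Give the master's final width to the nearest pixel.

Fitted into 3017×1293, the master spans the height; its width is 1293 × 16/10 ≈ 2068.80 px.
Resizing to 5521 px wide multiplies everything by 1.8300: 2068.80 → 3785.83 px.

3786 px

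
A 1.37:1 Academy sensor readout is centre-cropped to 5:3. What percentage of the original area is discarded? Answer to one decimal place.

17.8%

Going from 1.37:1 Academy to 5:3 means cutting height while keeping width.
Fraction kept = (1.370)/(1.667) ≈ 82.20%, so 17.80% is lost.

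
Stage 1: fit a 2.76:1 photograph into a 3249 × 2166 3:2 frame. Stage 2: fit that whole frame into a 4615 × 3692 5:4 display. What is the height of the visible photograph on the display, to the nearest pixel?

2.76:1 in 3249×2166: fills the width, so the photograph is 3249.00 × 1177.17.
3:2 in 4615×3692: fills the width, so the intermediate becomes 4615.00 × 3076.67 — a scale of ×1.4204.
The photograph scales with it: height 1177.17 × 1.4204 ≈ 1672.10.

1672 px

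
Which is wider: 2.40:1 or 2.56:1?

2.56:1

2.4 and 2.56; 2.56 > 2.4.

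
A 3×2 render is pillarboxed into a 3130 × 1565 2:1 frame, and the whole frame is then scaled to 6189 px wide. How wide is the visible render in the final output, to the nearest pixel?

4642 px

In the 3130×1565 frame the render fills the height: width = 1565 × 3/2 ≈ 2347.50 px.
The frame scales by 6189/3130 = 1.9773; 2347.50 × 1.9773 ≈ 4641.75 px.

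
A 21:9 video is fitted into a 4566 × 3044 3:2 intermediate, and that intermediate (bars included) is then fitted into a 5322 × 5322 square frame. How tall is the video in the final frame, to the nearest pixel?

First fit — 21:9 into 4566×3044 spans the width: 4566.00 × 1956.86.
The 3:2 canvas is width-limited in 5322×5322, giving 5322.00 × 3548.00; scale factor 1.1656.
So the video's height is 1956.86 × 1.1656 ≈ 2280.86.

2281 px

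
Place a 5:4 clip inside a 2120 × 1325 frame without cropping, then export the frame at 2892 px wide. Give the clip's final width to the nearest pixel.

2259 px

At 2120×1325 the clip is height-limited, so width = 1325 × 5/4 ≈ 1656.25 px.
Resizing to 2892 px wide multiplies everything by 1.3642: 1656.25 → 2259.38 px.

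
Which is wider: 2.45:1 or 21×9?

2.45 and 21×9 = 2.333; 2.45 > 2.333.

2.45:1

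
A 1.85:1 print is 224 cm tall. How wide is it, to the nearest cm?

414 cm

224 × 1.850 = 414.40.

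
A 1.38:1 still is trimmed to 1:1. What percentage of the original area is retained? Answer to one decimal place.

The height stays; only width is cut (since 1:1 is narrower than 1.38:1).
(1.000)/(1.380) ≈ 0.725 of the area survives.

72.5%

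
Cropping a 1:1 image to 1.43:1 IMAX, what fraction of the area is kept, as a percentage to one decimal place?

69.9%

The width stays; only height is cut (since 1.43:1 IMAX is wider than 1:1).
Fraction kept = (1.000)/(1.430) ≈ 69.93%.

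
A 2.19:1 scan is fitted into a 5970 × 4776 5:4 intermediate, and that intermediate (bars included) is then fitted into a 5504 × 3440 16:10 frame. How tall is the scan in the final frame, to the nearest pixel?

1963 px

Inside the 5970×4776 canvas the scan is width-limited at 5970.00 × 2726.03.
5:4 in 5504×3440: fills the height, so the intermediate becomes 4300.00 × 3440.00 — a scale of ×0.7203.
The scan scales with it: height 2726.03 × 0.7203 ≈ 1963.47.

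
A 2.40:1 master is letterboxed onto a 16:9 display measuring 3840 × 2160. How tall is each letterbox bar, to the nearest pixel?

280 px

2.40:1 (2.400) > 16:9 (1.778), so the master fills the width.
The master is 3840 / 2.400 ≈ 1600.00 px tall.
Black = 2160 − 1600.00 = 560.00 px, or 280.00 per bar.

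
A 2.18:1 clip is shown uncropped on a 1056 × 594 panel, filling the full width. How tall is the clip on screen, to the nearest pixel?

484 px

Content height = 1056 / 2.180 ≈ 484.40 px.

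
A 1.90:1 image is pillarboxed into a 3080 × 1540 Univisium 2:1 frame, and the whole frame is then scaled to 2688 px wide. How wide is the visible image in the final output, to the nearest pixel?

At 3080×1540 the image is height-limited, so width = 1540 × 1.900 ≈ 2926.00 px.
Resizing to 2688 px wide multiplies everything by 0.8727: 2926.00 → 2553.60 px.

2554 px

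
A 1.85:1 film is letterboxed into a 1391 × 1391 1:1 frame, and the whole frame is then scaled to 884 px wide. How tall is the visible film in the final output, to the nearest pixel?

478 px

In the 1391×1391 frame the film fills the width: height = 1391 / 1.850 ≈ 751.89 px.
Scaling 1391 → 884 is ×0.6355, so the height becomes 751.89 × 0.6355 ≈ 477.84 px.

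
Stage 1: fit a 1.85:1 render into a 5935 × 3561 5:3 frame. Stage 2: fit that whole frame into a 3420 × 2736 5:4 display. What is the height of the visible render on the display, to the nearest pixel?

Inside the 5935×3561 canvas the render is width-limited at 5935.00 × 3208.11.
The 5:3 canvas is width-limited in 3420×2736, giving 3420.00 × 2052.00; scale factor 0.5762.
Applying the same ×0.5762: 3208.11 → 1848.65.

1849 px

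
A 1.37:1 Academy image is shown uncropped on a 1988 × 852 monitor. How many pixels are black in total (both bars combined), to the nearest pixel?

1.37:1 Academy is narrower than 21×9, so it spans the full height.
Content width = 852 × 1.370 ≈ 1167.2400 px.
Black = 1988 − 1167.2400 = 820.7600 px.
Bar area = 820.7600 × 852 ≈ 699288 px.

699288 pixels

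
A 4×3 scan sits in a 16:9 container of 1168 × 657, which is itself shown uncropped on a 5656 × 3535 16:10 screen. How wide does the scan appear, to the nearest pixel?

4242 px

Inside the 1168×657 canvas the scan is height-limited at 876.00 × 657.00.
The 16:9 canvas is width-limited in 5656×3535, giving 5656.00 × 3181.50; scale factor 4.8425.
The scan scales with it: width 876.00 × 4.8425 ≈ 4242.00.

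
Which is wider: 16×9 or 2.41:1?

16×9 = 1.778 and 2.41; 2.41 > 1.778.

2.41:1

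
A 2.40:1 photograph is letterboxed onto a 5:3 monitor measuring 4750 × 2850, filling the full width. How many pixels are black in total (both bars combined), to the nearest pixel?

4136458 pixels

The photograph is 4750 / 2.400 ≈ 1979.1667 px tall.
Black = 2850 − 1979.1667 = 870.8333 px.
Bar area = 870.8333 × 4750 ≈ 4136458 px.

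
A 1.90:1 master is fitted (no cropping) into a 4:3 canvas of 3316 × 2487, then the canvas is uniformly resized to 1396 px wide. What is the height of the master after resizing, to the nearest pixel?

735 px

Fitted into 3316×2487, the master spans the width; its height is 3316 / 1.900 ≈ 1745.26 px.
The frame scales by 1396/3316 = 0.4210; 1745.26 × 0.4210 ≈ 734.74 px.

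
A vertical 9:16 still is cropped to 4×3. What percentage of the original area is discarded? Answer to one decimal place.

57.8%

Going from vertical 9:16 to 4×3 means cutting height while keeping width.
(0.562)/(1.333) ≈ 0.422 of the area survives, leaving 57.81% discarded.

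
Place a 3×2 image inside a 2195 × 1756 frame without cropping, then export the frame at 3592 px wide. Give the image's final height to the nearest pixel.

2395 px

Fitted into 2195×1756, the image spans the width; its height is 2195 × 2/3 ≈ 1463.33 px.
The frame scales by 3592/2195 = 1.6364; 1463.33 × 1.6364 ≈ 2394.67 px.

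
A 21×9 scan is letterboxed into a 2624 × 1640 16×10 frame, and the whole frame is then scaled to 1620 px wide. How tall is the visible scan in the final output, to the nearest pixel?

694 px

Fitted into 2624×1640, the scan spans the width; its height is 2624 × 9/21 ≈ 1124.57 px.
The frame scales by 1620/2624 = 0.6174; 1124.57 × 0.6174 ≈ 694.29 px.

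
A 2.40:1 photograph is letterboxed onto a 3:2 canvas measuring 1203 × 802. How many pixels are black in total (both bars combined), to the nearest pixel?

2.40:1 is wider than 3:2, so it spans the full width.
Content height = 1203 / 2.400 ≈ 501.2500 px.
Leftover height: 802 − 501.2500 = 300.7500 px.
Bar area = 300.7500 × 1203 ≈ 361802 px.

361802 pixels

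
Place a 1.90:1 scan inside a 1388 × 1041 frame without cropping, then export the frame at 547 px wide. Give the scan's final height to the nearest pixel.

288 px

Fitted into 1388×1041, the scan spans the width; its height is 1388 / 1.900 ≈ 730.53 px.
Resizing to 547 px wide multiplies everything by 0.3941: 730.53 → 287.89 px.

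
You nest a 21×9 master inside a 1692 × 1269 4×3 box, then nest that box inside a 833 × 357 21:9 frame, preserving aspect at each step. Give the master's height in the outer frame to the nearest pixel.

204 px

First fit — 21×9 into 1692×1269 spans the width: 1692.00 × 725.14.
4×3 in 833×357: fills the height, so the intermediate becomes 476.00 × 357.00 — a scale of ×0.2813.
The master scales with it: height 725.14 × 0.2813 ≈ 204.00.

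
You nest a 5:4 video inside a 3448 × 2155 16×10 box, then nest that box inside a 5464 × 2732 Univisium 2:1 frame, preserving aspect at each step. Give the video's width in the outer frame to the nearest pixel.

3415 px

First fit — 5:4 into 3448×2155 spans the height: 2693.75 × 2155.00.
The 16×10 canvas is height-limited in 5464×2732, giving 4371.20 × 2732.00; scale factor 1.2677.
Applying the same ×1.2677: 2693.75 → 3415.00.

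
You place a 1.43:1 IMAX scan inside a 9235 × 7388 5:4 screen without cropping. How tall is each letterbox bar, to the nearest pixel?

1.43:1 IMAX is wider than 5:4, so it spans the full width.
The scan is 9235 / 1.430 ≈ 6458.04 px tall.
Black = 7388 − 6458.04 = 929.96 px, or 464.98 per bar.

465 px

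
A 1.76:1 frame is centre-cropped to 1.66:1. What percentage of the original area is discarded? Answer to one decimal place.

5.7%

Going from 1.76:1 to 1.66:1 means cutting width while keeping height.
Fraction kept = (1.660)/(1.760) ≈ 94.32%, so 5.68% is lost.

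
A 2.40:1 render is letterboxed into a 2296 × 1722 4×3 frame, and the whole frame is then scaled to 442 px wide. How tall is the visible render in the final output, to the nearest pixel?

184 px

Fitted into 2296×1722, the render spans the width; its height is 2296 / 2.400 ≈ 956.67 px.
The frame scales by 442/2296 = 0.1925; 956.67 × 0.1925 ≈ 184.17 px.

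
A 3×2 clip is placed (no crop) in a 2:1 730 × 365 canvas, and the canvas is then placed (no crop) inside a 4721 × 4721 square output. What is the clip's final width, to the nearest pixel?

First fit — 3×2 into 730×365 spans the height: 547.50 × 365.00.
The 2:1 canvas is width-limited in 4721×4721, giving 4721.00 × 2360.50; scale factor 6.4671.
So the clip's width is 547.50 × 6.4671 ≈ 3540.75.

3541 px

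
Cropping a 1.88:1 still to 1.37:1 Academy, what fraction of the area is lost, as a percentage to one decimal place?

27.1%

The height stays; only width is cut (since 1.37:1 Academy is narrower than 1.88:1).
(1.370)/(1.880) ≈ 0.729 of the area survives, leaving 27.13% discarded.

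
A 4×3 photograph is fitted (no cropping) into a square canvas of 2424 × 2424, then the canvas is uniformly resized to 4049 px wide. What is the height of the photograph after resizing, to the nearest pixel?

At 2424×2424 the photograph is width-limited, so height = 2424 × 3/4 ≈ 1818.00 px.
Resizing to 4049 px wide multiplies everything by 1.6704: 1818.00 → 3036.75 px.

3037 px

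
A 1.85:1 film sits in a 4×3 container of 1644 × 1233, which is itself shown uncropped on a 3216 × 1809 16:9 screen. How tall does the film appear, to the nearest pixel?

1.85:1 in 1644×1233: fills the width, so the film is 1644.00 × 888.65.
Second fit — the 4×3 canvas into 3216×1809 spans the height: 2412.00 × 1809.00 (×1.4672 from 1644×1233).
Applying the same ×1.4672: 888.65 → 1303.78.

1304 px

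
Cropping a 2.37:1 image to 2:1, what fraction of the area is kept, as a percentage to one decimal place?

Going from 2.37:1 to 2:1 means cutting width while keeping height.
Fraction kept = (2.000)/(2.370) ≈ 84.39%.

84.4%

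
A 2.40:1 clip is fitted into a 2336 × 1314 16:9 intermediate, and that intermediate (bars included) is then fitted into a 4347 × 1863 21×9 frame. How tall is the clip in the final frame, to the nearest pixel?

Inside the 2336×1314 canvas the clip is width-limited at 2336.00 × 973.33.
16:9 in 4347×1863: fills the height, so the intermediate becomes 3312.00 × 1863.00 — a scale of ×1.4178.
Applying the same ×1.4178: 973.33 → 1380.00.

1380 px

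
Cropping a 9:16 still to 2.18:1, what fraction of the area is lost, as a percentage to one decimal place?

74.2%

2.18:1 is wider than 9:16, so the crop keeps the full width and trims the height.
Area ratio = (0.562)/(2.180) = 25.80%; the remaining 74.20% is cropped out.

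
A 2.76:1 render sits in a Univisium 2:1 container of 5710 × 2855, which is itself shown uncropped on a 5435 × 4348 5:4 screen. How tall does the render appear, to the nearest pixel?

1969 px

Inside the 5710×2855 canvas the render is width-limited at 5710.00 × 2068.84.
Second fit — the Univisium 2:1 canvas into 5435×4348 spans the width: 5435.00 × 2717.50 (×0.9518 from 5710×2855).
Applying the same ×0.9518: 2068.84 → 1969.20.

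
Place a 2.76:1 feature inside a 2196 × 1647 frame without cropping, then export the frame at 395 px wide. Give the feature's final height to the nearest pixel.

143 px

In the 2196×1647 frame the feature fills the width: height = 2196 / 2.760 ≈ 795.65 px.
The frame scales by 395/2196 = 0.1799; 795.65 × 0.1799 ≈ 143.12 px.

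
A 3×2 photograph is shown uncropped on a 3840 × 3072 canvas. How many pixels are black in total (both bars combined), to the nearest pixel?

Since 1.500 > 1.250, the photograph is width-limited.
The photograph is 3840 × 2/3 ≈ 2560.0000 px tall.
3072 − 2560.0000 = 512.0000 px of bars.
That's 512.0000 × 3840 ≈ 1966080 black pixels.

1966080 pixels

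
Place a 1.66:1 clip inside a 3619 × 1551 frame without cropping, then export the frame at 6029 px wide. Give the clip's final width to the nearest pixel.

4289 px

In the 3619×1551 frame the clip fills the height: width = 1551 × 1.660 ≈ 2574.66 px.
The frame scales by 6029/3619 = 1.6659; 2574.66 × 1.6659 ≈ 4289.20 px.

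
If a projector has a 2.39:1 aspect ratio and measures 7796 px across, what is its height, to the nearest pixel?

At 2.39:1, 7796 / 2.390 ≈ 3261.92.

3262 px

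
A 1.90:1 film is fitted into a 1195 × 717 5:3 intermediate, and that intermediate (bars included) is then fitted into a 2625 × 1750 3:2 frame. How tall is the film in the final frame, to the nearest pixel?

1382 px

First fit — 1.90:1 into 1195×717 spans the width: 1195.00 × 628.95.
5:3 in 2625×1750: fills the width, so the intermediate becomes 2625.00 × 1575.00 — a scale of ×2.1967.
The film scales with it: height 628.95 × 2.1967 ≈ 1381.58.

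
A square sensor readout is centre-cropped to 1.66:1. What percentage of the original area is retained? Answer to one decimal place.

1.66:1 is wider than square, so the crop keeps the full width and trims the height.
Fraction kept = (1.000)/(1.660) ≈ 60.24%.

60.2%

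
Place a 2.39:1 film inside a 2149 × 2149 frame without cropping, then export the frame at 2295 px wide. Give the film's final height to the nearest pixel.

Fitted into 2149×2149, the film spans the width; its height is 2149 / 2.390 ≈ 899.16 px.
Resizing to 2295 px wide multiplies everything by 1.0679: 899.16 → 960.25 px.

960 px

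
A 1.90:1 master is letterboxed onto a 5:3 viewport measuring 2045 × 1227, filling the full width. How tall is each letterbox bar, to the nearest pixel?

75 px

Content height = 2045 / 1.900 ≈ 1076.32 px.
Black = 1227 − 1076.32 = 150.68 px, or 75.34 per bar.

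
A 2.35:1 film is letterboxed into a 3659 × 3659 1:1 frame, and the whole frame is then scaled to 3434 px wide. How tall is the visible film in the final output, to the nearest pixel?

In the 3659×3659 frame the film fills the width: height = 3659 / 2.350 ≈ 1557.02 px.
The frame scales by 3434/3659 = 0.9385; 1557.02 × 0.9385 ≈ 1461.28 px.

1461 px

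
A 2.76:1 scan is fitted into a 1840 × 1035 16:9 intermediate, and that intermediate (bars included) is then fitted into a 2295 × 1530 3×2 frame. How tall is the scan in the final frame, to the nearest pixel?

Inside the 1840×1035 canvas the scan is width-limited at 1840.00 × 666.67.
The 16:9 canvas is width-limited in 2295×1530, giving 2295.00 × 1290.94; scale factor 1.2473.
The scan scales with it: height 666.67 × 1.2473 ≈ 831.52.

832 px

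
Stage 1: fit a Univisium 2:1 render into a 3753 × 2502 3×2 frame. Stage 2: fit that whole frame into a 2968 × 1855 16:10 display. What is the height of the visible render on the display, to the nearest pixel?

Univisium 2:1 in 3753×2502: fills the width, so the render is 3753.00 × 1876.50.
Second fit — the 3×2 canvas into 2968×1855 spans the height: 2782.50 × 1855.00 (×0.7414 from 3753×2502).
Applying the same ×0.7414: 1876.50 → 1391.25.

1391 px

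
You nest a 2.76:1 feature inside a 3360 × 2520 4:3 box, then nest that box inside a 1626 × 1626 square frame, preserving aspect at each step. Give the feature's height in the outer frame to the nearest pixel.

Inside the 3360×2520 canvas the feature is width-limited at 3360.00 × 1217.39.
Second fit — the 4:3 canvas into 1626×1626 spans the width: 1626.00 × 1219.50 (×0.4839 from 3360×2520).
Applying the same ×0.4839: 1217.39 → 589.13.

589 px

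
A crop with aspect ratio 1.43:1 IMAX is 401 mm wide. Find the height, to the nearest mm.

At 1.43:1 IMAX, 401 / 1.430 ≈ 280.42.

280 mm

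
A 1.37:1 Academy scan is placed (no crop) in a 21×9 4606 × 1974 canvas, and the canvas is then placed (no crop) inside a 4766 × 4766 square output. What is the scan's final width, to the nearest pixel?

2798 px

1.37:1 Academy in 4606×1974: fills the height, so the scan is 2704.38 × 1974.00.
The 21×9 canvas is width-limited in 4766×4766, giving 4766.00 × 2042.57; scale factor 1.0347.
So the scan's width is 2704.38 × 1.0347 ≈ 2798.32.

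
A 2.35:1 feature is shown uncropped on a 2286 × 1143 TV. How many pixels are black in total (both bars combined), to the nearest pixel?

Since 2.350 > 2.000, the feature is width-limited.
The feature is 2286 / 2.350 ≈ 972.7660 px tall.
Black = 1143 − 972.7660 = 170.2340 px.
Bar area = 170.2340 × 2286 ≈ 389155 px.

389155 pixels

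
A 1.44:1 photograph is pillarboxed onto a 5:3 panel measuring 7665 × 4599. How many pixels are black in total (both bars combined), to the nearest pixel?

4794182 pixels

1.44:1 (1.440) < 5:3 (1.667), so the photograph fills the height.
The photograph is 4599 × 1.440 ≈ 6622.5600 px wide.
Black = 7665 − 6622.5600 = 1042.4400 px.
Across the 4599-px span: 1042.4400 × 4599 ≈ 4794182 px.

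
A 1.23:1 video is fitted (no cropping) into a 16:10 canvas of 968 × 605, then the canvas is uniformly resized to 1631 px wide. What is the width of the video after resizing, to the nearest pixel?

1254 px

Fitted into 968×605, the video spans the height; its width is 605 × 1.230 ≈ 744.15 px.
Scaling 968 → 1631 is ×1.6849, so the width becomes 744.15 × 1.6849 ≈ 1253.83 px.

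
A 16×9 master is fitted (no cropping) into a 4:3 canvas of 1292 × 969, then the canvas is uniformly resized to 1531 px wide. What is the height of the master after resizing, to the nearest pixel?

861 px

Fitted into 1292×969, the master spans the width; its height is 1292 × 9/16 ≈ 726.75 px.
Resizing to 1531 px wide multiplies everything by 1.1850: 726.75 → 861.19 px.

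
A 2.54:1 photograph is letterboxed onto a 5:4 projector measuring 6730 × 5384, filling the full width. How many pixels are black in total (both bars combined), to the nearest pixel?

18402470 pixels

That makes the image 2649.6063 px tall (6730 / 2.540).
Leftover height: 5384 − 2649.6063 = 2734.3937 px.
That's 2734.3937 × 6730 ≈ 18402470 black pixels.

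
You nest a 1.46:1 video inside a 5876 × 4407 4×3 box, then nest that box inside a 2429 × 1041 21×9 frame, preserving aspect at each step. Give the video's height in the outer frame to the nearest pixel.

951 px

1.46:1 in 5876×4407: fills the width, so the video is 5876.00 × 4024.66.
Second fit — the 4×3 canvas into 2429×1041 spans the height: 1388.00 × 1041.00 (×0.2362 from 5876×4407).
So the video's height is 4024.66 × 0.2362 ≈ 950.68.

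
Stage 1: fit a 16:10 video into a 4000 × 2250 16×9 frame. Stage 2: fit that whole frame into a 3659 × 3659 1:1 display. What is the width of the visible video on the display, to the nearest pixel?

16:10 in 4000×2250: fills the height, so the video is 3600.00 × 2250.00.
16×9 in 3659×3659: fills the width, so the intermediate becomes 3659.00 × 2058.19 — a scale of ×0.9147.
Applying the same ×0.9147: 3600.00 → 3293.10.

3293 px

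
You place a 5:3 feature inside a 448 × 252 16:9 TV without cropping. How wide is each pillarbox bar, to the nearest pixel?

14 px

5:3 (1.667) < 16:9 (1.778), so the feature fills the height.
That makes the image 420.00 px wide (252 × 5/3).
Leftover width: 448 − 420.00 = 28.00 px → 14.00 each side.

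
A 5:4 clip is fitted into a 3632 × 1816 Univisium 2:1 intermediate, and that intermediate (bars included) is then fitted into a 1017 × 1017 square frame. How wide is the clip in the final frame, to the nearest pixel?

5:4 in 3632×1816: fills the height, so the clip is 2270.00 × 1816.00.
The Univisium 2:1 canvas is width-limited in 1017×1017, giving 1017.00 × 508.50; scale factor 0.2800.
Applying the same ×0.2800: 2270.00 → 635.62.

636 px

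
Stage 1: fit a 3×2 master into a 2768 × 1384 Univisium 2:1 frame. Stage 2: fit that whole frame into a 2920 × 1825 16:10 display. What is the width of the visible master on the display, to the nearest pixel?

2190 px

First fit — 3×2 into 2768×1384 spans the height: 2076.00 × 1384.00.
Second fit — the Univisium 2:1 canvas into 2920×1825 spans the width: 2920.00 × 1460.00 (×1.0549 from 2768×1384).
So the master's width is 2076.00 × 1.0549 ≈ 2190.00.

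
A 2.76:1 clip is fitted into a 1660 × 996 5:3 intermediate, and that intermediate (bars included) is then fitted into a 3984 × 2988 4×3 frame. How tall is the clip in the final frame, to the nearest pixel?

First fit — 2.76:1 into 1660×996 spans the width: 1660.00 × 601.45.
5:3 in 3984×2988: fills the width, so the intermediate becomes 3984.00 × 2390.40 — a scale of ×2.4000.
Applying the same ×2.4000: 601.45 → 1443.48.

1443 px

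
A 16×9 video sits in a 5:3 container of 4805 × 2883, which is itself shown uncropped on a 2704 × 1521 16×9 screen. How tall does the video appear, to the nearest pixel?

First fit — 16×9 into 4805×2883 spans the width: 4805.00 × 2702.81.
5:3 in 2704×1521: fills the height, so the intermediate becomes 2535.00 × 1521.00 — a scale of ×0.5276.
The video scales with it: height 2702.81 × 0.5276 ≈ 1425.94.

1426 px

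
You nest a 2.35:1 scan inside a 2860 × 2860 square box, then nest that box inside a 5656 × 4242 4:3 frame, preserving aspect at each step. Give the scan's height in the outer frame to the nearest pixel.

1805 px

First fit — 2.35:1 into 2860×2860 spans the width: 2860.00 × 1217.02.
Second fit — the square canvas into 5656×4242 spans the height: 4242.00 × 4242.00 (×1.4832 from 2860×2860).
So the scan's height is 1217.02 × 1.4832 ≈ 1805.11.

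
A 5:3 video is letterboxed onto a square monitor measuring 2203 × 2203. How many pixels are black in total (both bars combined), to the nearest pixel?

5:3 (1.667) > square (1.000), so the video fills the width.
Content height = 2203 × 3/5 ≈ 1321.8000 px.
2203 − 1321.8000 = 881.2000 px of bars.
Bar area = 881.2000 × 2203 ≈ 1941284 px.

1941284 pixels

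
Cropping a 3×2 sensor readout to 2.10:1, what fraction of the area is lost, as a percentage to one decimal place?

Going from 3×2 to 2.10:1 means cutting height while keeping width.
Fraction kept = (1.500)/(2.100) ≈ 71.43%, so 28.57% is lost.

28.6%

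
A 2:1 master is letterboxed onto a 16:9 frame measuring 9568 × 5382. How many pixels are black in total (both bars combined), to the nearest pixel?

2:1 (2.000) > 16:9 (1.778), so the master fills the width.
That makes the image 4784.0000 px tall (9568 × 1/2).
Black = 5382 − 4784.0000 = 598.0000 px.
That's 598.0000 × 9568 ≈ 5721664 black pixels.

5721664 pixels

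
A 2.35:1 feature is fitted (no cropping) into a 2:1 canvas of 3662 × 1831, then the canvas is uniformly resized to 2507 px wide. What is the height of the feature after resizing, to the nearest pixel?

Fitted into 3662×1831, the feature spans the width; its height is 3662 / 2.350 ≈ 1558.30 px.
Scaling 3662 → 2507 is ×0.6846, so the height becomes 1558.30 × 0.6846 ≈ 1066.81 px.

1067 px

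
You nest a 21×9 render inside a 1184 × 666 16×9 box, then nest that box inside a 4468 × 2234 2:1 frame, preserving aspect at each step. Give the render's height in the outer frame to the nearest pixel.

Inside the 1184×666 canvas the render is width-limited at 1184.00 × 507.43.
16×9 in 4468×2234: fills the height, so the intermediate becomes 3971.56 × 2234.00 — a scale of ×3.3544.
The render scales with it: height 507.43 × 3.3544 ≈ 1702.10.

1702 px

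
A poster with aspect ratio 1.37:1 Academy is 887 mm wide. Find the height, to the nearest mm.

647 mm

Height = 887 / 1.370 = 647.45.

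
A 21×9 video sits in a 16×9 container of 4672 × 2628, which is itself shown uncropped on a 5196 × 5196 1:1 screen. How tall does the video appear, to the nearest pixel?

2227 px

First fit — 21×9 into 4672×2628 spans the width: 4672.00 × 2002.29.
16×9 in 5196×5196: fills the width, so the intermediate becomes 5196.00 × 2922.75 — a scale of ×1.1122.
So the video's height is 2002.29 × 1.1122 ≈ 2226.86.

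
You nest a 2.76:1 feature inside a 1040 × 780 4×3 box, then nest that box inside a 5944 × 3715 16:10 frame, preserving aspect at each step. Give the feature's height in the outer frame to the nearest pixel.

First fit — 2.76:1 into 1040×780 spans the width: 1040.00 × 376.81.
The 4×3 canvas is height-limited in 5944×3715, giving 4953.33 × 3715.00; scale factor 4.7628.
The feature scales with it: height 376.81 × 4.7628 ≈ 1794.69.

1795 px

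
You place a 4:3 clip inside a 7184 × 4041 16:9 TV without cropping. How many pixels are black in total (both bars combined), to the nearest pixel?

4:3 (1.333) < 16:9 (1.778), so the clip fills the height.
The clip is 4041 × 4/3 ≈ 5388.0000 px wide.
7184 − 5388.0000 = 1796.0000 px of bars.
Across the 4041-px span: 1796.0000 × 4041 ≈ 7257636 px.

7257636 pixels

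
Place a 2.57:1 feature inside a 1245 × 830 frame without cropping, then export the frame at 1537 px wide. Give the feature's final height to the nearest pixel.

Fitted into 1245×830, the feature spans the width; its height is 1245 / 2.570 ≈ 484.44 px.
Resizing to 1537 px wide multiplies everything by 1.2345: 484.44 → 598.05 px.

598 px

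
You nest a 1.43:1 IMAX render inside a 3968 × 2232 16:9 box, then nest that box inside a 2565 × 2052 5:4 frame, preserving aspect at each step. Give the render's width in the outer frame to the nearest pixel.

First fit — 1.43:1 IMAX into 3968×2232 spans the height: 3191.76 × 2232.00.
Second fit — the 16:9 canvas into 2565×2052 spans the width: 2565.00 × 1442.81 (×0.6464 from 3968×2232).
The render scales with it: width 3191.76 × 0.6464 ≈ 2063.22.

2063 px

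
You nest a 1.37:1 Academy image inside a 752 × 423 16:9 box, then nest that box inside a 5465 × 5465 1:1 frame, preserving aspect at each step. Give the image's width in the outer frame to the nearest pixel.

1.37:1 Academy in 752×423: fills the height, so the image is 579.51 × 423.00.
16:9 in 5465×5465: fills the width, so the intermediate becomes 5465.00 × 3074.06 — a scale of ×7.2673.
Applying the same ×7.2673: 579.51 → 4211.47.

4211 px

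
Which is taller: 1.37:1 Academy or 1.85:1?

1.37 and 1.85; 1.85 > 1.37. The smaller width-to-height ratio is the taller frame.

1.37:1 Academy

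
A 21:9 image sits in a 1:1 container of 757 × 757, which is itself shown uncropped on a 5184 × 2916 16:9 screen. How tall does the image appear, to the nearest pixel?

21:9 in 757×757: fills the width, so the image is 757.00 × 324.43.
The 1:1 canvas is height-limited in 5184×2916, giving 2916.00 × 2916.00; scale factor 3.8520.
The image scales with it: height 324.43 × 3.8520 ≈ 1249.71.

1250 px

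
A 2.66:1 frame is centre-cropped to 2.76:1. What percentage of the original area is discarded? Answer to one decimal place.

The width stays; only height is cut (since 2.76:1 is wider than 2.66:1).
Area ratio = (2.660)/(2.760) = 96.38%; the remaining 3.62% is cropped out.

3.6%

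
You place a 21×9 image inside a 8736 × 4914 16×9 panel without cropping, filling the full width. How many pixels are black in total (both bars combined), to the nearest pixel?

10221120 pixels

Content height = 8736 × 9/21 ≈ 3744.0000 px.
4914 − 3744.0000 = 1170.0000 px of bars.
Across the 8736-px span: 1170.0000 × 8736 ≈ 10221120 px.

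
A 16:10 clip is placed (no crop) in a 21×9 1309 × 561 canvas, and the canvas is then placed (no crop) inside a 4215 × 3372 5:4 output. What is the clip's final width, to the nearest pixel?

2890 px

16:10 in 1309×561: fills the height, so the clip is 897.60 × 561.00.
Second fit — the 21×9 canvas into 4215×3372 spans the width: 4215.00 × 1806.43 (×3.2200 from 1309×561).
Applying the same ×3.2200: 897.60 → 2890.29.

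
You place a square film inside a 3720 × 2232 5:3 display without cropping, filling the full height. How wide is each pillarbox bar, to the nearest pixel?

744 px

That makes the image 2232.00 px wide (2232 × 1/1).
Leftover width: 3720 − 2232.00 = 1488.00 px → 744.00 each side.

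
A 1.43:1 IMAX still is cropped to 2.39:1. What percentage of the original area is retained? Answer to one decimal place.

59.8%

Going from 1.43:1 IMAX to 2.39:1 means cutting height while keeping width.
(1.430)/(2.390) ≈ 0.598 of the area survives.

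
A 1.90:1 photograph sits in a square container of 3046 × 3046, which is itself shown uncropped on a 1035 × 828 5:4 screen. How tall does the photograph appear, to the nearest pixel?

436 px

Inside the 3046×3046 canvas the photograph is width-limited at 3046.00 × 1603.16.
Second fit — the square canvas into 1035×828 spans the height: 828.00 × 828.00 (×0.2718 from 3046×3046).
The photograph scales with it: height 1603.16 × 0.2718 ≈ 435.79.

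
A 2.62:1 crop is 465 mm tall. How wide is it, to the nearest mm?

At 2.62:1, 465 × 2.620 ≈ 1218.30.

1218 mm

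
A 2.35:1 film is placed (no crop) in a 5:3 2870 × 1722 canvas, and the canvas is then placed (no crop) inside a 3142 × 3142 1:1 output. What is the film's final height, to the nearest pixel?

2.35:1 in 2870×1722: fills the width, so the film is 2870.00 × 1221.28.
The 5:3 canvas is width-limited in 3142×3142, giving 3142.00 × 1885.20; scale factor 1.0948.
The film scales with it: height 1221.28 × 1.0948 ≈ 1337.02.

1337 px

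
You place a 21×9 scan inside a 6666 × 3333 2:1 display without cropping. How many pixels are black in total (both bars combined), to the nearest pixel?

3173968 pixels

Since 2.333 > 2.000, the scan is width-limited.
That makes the image 2856.8571 px tall (6666 × 9/21).
Leftover height: 3333 − 2856.8571 = 476.1429 px.
Across the 6666-px span: 476.1429 × 6666 ≈ 3173968 px.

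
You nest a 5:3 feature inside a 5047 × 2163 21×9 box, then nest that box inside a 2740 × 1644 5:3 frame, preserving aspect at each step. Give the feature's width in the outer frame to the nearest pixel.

First fit — 5:3 into 5047×2163 spans the height: 3605.00 × 2163.00.
The 21×9 canvas is width-limited in 2740×1644, giving 2740.00 × 1174.29; scale factor 0.5429.
Applying the same ×0.5429: 3605.00 → 1957.14.

1957 px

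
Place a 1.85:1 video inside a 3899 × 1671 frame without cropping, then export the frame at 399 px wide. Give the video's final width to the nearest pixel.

At 3899×1671 the video is height-limited, so width = 1671 × 1.850 ≈ 3091.35 px.
Resizing to 399 px wide multiplies everything by 0.1023: 3091.35 → 316.35 px.

316 px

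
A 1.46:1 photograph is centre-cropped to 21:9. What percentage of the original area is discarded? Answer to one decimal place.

37.4%

Going from 1.46:1 to 21:9 means cutting height while keeping width.
(1.460)/(2.333) ≈ 0.626 of the area survives, leaving 37.43% discarded.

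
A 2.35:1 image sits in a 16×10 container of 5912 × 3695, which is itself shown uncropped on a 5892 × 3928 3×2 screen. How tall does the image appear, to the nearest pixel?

First fit — 2.35:1 into 5912×3695 spans the width: 5912.00 × 2515.74.
Second fit — the 16×10 canvas into 5892×3928 spans the width: 5892.00 × 3682.50 (×0.9966 from 5912×3695).
The image scales with it: height 2515.74 × 0.9966 ≈ 2507.23.

2507 px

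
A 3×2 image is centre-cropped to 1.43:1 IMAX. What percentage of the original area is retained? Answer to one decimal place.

The height stays; only width is cut (since 1.43:1 IMAX is narrower than 3×2).
Area ratio = (1.430)/(1.500) = 95.33% retained.

95.3%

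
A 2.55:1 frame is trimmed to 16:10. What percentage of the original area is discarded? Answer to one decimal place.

37.3%

16:10 is narrower than 2.55:1, so the crop keeps the full height and trims the width.
(1.600)/(2.550) ≈ 0.627 of the area survives, leaving 37.25% discarded.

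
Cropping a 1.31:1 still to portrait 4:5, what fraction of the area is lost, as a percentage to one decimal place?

Going from 1.31:1 to portrait 4:5 means cutting width while keeping height.
Area ratio = (0.800)/(1.310) = 61.07%; the remaining 38.93% is cropped out.

38.9%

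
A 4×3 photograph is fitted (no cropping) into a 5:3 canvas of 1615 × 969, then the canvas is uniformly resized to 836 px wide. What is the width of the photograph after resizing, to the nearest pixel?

Fitted into 1615×969, the photograph spans the height; its width is 969 × 4/3 ≈ 1292.00 px.
Resizing to 836 px wide multiplies everything by 0.5176: 1292.00 → 668.80 px.

669 px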